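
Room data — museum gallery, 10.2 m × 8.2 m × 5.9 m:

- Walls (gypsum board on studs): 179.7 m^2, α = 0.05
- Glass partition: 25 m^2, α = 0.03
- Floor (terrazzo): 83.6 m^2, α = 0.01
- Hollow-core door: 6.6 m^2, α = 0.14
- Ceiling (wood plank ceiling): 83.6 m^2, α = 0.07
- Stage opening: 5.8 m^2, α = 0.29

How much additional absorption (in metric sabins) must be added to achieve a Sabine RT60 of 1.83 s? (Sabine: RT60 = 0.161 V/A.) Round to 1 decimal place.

A₁ = Σ Sᵢαᵢ = 179.7·0.05 + 25·0.03 + 83.6·0.01 + 6.6·0.14 + 83.6·0.07 + 5.8·0.29 = 19.029 sabins.
Target A₂ = 0.161·493.476/1.83 = 43.415 sabins (V = 493.476 m³).
Additional absorption ΔA = 43.415 − 19.029 = 24.4 sabins.

24.4 sabins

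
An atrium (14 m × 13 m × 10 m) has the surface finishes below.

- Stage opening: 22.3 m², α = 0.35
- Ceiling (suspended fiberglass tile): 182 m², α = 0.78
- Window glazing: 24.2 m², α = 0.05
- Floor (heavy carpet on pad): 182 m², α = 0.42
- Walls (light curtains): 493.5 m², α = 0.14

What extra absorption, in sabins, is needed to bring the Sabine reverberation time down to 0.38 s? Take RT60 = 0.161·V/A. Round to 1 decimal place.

Summing Sᵢαᵢ: 7.805 + 141.960 + 1.210 + 76.440 + 69.090 → A₁ = 296.505 sabins.
For T = 0.38 s, need A₂ = 0.161·V/T = 0.161·1820/0.38 = 771.105 sabins.
ΔA = A₂ − A₁ = 771.105 − 296.505 = 474.6 sabins.

474.6 sabins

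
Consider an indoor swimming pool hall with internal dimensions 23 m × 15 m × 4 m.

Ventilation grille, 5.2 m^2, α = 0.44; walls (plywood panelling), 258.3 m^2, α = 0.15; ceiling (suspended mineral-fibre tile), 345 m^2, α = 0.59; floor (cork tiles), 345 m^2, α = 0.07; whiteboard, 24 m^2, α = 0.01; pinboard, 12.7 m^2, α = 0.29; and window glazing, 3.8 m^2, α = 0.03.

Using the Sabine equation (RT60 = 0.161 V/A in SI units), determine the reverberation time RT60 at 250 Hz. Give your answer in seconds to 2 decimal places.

0.81 seconds

A = Σ Sᵢαᵢ = 5.2*0.44 + 258.3*0.15 + 345*0.59 + 345*0.07 + 24*0.01 + 12.7*0.29 + 3.8*0.03 = 272.770 sabins.
Room volume: 1380 m³.
T = 0.161 V/A = 0.161·1380/272.770 = 0.81 s.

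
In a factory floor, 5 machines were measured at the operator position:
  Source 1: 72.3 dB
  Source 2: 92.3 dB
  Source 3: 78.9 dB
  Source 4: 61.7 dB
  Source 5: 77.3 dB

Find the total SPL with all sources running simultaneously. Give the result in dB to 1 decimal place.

92.7 dB

Sum in the linear (power) domain: Σ 10^(Lᵢ/10) = 10^(72.3/10) + 10^(92.3/10) + 10^(78.9/10) + 10^(61.7/10) + 10^(77.3/10) = 1.848e+09.
L_total = 10·log₁₀(1.848e+09) = 92.7 dB.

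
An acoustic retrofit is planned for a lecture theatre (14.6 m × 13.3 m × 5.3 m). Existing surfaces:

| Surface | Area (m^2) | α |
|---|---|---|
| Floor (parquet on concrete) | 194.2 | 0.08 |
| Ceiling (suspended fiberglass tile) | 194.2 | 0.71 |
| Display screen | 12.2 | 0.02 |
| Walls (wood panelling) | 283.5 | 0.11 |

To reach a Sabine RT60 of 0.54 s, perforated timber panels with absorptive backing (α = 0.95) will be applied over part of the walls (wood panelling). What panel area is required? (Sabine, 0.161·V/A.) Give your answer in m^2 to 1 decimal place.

Total absorption A₁ = 194.2·0.08 + 194.2·0.71 + 12.2·0.02 + 283.5·0.11
  = 15.536 + 137.882 + 0.244 + 31.185 = 184.847 m^2 sabins.
V = 1029.154 m³. Target absorption A₂ = 0.161 × 1029.154 / 0.54 = 306.840 sabins.
Absorption to add: 306.840 − 184.847 = 121.993 sabins.
Net gain per m^2: Δα = 0.95 − 0.11 = 0.84.
Area = ΔA/Δα = 121.993/0.84 = 145.2 m^2.

145.2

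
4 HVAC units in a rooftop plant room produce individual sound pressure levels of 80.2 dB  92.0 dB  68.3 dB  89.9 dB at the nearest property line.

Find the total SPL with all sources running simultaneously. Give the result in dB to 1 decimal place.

94.3 dB

Converting to relative power and adding: 10^(80.2/10) + 10^(92.0/10) + 10^(68.3/10) + 10^(89.9/10) = 2.674e+09.
Combined level = 10 log₁₀(2.674e+09) = 94.3 dB.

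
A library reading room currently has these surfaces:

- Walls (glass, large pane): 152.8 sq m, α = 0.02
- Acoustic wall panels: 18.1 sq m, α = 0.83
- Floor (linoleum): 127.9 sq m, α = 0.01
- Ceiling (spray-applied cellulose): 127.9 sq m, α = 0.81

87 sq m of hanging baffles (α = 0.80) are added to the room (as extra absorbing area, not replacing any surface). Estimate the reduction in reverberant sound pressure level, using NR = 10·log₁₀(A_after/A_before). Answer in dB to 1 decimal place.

Equivalent absorption area: A_before = 152.8·0.02 + 18.1·0.83 + 127.9·0.01 + 127.9·0.81 = 122.957 sq m.
Treatment contributes 87·0.80 = 69.600 sabins.
A_after = 122.957 + 69.600 = 192.557 sabins.
Reduction = 10 log₁₀(A_after/A_before) = 10 log₁₀(1.5661) = 1.9 dB.

1.9 dB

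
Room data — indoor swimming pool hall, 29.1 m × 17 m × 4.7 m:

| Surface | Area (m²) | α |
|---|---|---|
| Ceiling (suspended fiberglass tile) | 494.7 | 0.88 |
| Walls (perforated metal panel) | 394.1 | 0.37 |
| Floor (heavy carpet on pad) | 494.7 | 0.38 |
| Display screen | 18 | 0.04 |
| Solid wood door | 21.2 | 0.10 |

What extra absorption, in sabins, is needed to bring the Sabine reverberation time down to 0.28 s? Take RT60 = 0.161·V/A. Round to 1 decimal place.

564.9 sabins

Summing Sᵢαᵢ: 435.336 + 145.817 + 187.986 + 0.720 + 2.120 → A₁ = 771.979 sabins.
For T = 0.28 s, need A₂ = 0.161·V/T = 0.161·2325.09/0.28 = 1336.927 sabins.
ΔA = A₂ − A₁ = 1336.927 − 771.979 = 564.9 sabins.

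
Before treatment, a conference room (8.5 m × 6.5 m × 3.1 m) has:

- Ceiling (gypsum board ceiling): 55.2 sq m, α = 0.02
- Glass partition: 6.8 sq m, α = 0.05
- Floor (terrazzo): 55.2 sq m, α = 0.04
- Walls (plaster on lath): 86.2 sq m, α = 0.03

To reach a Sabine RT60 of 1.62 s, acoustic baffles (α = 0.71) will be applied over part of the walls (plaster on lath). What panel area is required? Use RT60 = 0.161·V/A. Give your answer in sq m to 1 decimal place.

15.9

Summing Sᵢαᵢ: 1.104 + 0.340 + 2.208 + 2.586 → A₁ = 6.238 sabins.
Required A₂ = 0.161·171.275/1.62 = 17.022 sabins.
Absorption to add: 17.022 − 6.238 = 10.784 sabins.
Net gain per sq m: Δα = 0.71 − 0.03 = 0.68.
Area = ΔA/Δα = 10.784/0.68 = 15.9 sq m.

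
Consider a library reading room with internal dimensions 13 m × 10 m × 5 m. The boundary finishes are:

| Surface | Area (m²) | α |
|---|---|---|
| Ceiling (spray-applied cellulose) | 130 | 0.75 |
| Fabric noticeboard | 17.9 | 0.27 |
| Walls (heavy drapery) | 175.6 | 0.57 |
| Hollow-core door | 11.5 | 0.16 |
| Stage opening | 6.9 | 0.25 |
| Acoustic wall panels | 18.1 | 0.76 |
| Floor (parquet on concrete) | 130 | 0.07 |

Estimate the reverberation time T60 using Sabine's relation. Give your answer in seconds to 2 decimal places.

Equivalent absorption area: A = 130·0.75 + 17.9·0.27 + 175.6·0.57 + 11.5·0.16 + 6.9·0.25 + 18.1·0.76 + 130·0.07 = 228.846 m².
V = 13·10·5 = 650 m³.
RT60 = 0.161 · V / A = 0.161 × 650 / 228.846 = 0.46 s.

0.46 seconds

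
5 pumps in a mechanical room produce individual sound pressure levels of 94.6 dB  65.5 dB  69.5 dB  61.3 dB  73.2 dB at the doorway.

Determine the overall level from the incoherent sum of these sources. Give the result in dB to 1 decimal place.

94.7 dB

Σ 10^(Lᵢ/10) = 2.919e+09.
L_total = 10·log₁₀(2.919e+09) = 94.7 dB.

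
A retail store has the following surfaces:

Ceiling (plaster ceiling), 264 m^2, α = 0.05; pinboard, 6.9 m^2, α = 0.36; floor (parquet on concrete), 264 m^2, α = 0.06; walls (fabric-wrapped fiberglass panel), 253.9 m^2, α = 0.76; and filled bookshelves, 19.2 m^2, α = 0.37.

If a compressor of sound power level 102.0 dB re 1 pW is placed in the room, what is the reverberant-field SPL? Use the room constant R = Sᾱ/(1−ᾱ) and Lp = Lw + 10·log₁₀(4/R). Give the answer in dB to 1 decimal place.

82.9 dB

Σ(Sᵢαᵢ) = 264×0.05 + 6.9×0.36 + 264×0.06 + 253.9×0.76 + 19.2×0.37 = 231.592; total area S = 808.0 m^2.
ᾱ = 0.2866, so room constant R = A/(1−ᾱ) = 324.631 m^2.
Lp = 102.0 + 10·log₁₀(4/324.631) = 102.0 + (-19.09) = 82.9 dB.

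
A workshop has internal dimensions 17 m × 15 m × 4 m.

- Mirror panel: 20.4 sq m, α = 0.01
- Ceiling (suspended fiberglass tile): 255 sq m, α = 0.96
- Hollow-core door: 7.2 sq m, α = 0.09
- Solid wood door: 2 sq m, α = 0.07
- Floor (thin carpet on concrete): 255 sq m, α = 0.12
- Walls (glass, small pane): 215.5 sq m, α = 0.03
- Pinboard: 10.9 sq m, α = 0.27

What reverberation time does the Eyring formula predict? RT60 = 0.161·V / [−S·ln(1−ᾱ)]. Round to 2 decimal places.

0.46 s

Total surface area S = 20.4 + 255 + 7.2 + 2 + 255 + 215.5 + 10.9 = 766.0 sq m.
Absorption A = 20.4·0.01 + 255·0.96 + 7.2·0.09 + 2·0.07 + 255·0.12 + 215.5·0.03 + 10.9·0.27 = 285.800 sabins.
ᾱ = 285.800 / 766.0 = 0.3731.
−S·ln(1−ᾱ) = −766.0 × ln(1 − 0.3731) = 357.698.
V = 17 × 15 × 4 = 1020 m³.
T = 0.161·V/[−S·ln(1−ᾱ)] = 0.161·1020/357.698 = 0.46 s.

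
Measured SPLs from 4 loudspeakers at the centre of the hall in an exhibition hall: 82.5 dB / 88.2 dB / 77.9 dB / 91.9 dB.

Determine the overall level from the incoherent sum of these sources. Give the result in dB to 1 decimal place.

93.9 dB

Σ 10^(Lᵢ/10) = 2.449e+09.
L_total = 10·log₁₀(2.449e+09) = 93.9 dB.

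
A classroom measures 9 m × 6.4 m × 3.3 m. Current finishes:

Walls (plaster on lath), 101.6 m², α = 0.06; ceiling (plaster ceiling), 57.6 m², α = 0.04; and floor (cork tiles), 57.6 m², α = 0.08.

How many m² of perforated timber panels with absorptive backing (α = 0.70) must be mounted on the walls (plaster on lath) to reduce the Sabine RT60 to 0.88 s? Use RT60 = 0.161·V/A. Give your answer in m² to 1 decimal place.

A₁ = Σ Sᵢαᵢ = 101.6·0.06 + 57.6·0.04 + 57.6·0.08 = 13.008 sabins.
V = 190.08 m³. Target absorption A₂ = 0.161 × 190.08 / 0.88 = 34.776 sabins.
Absorption to add: 34.776 − 13.008 = 21.768 sabins.
Net gain per m²: Δα = 0.70 − 0.06 = 0.64.
Panel area = 21.768 / 0.64 = 34.0 m².

34.0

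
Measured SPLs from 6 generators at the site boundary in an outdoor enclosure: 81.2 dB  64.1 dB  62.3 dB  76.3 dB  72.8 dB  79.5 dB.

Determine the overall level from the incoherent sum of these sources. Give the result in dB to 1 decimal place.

Σ 10^(Lᵢ/10) = 2.869e+08.
Combined level = 10 log₁₀(2.869e+08) = 84.6 dB.

84.6 dB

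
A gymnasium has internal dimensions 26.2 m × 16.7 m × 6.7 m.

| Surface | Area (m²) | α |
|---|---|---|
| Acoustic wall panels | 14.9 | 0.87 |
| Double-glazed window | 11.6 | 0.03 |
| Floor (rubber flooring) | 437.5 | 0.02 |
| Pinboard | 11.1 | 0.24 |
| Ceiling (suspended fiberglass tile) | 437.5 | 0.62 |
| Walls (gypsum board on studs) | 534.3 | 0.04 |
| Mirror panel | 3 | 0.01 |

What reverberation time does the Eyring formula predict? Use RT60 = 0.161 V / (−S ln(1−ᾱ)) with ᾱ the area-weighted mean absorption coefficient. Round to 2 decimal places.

Total surface area S = 14.9 + 11.6 + 437.5 + 11.1 + 437.5 + 534.3 + 3 = 1449.9 m².
Σ(Sᵢαᵢ) = 14.9·0.87 + 11.6·0.03 + 437.5·0.02 + 11.1·0.24 + 437.5·0.62 + 534.3·0.04 + 3·0.01 = 317.377.
ᾱ = 317.377 / 1449.9 = 0.2189.
Eyring denominator: −S ln(1−ᾱ) = 358.201.
V = 26.2 × 16.7 × 6.7 = 2931.518 m³.
RT60 = 0.161 × 2931.518 / 358.201 = 1.32 s.

1.32 s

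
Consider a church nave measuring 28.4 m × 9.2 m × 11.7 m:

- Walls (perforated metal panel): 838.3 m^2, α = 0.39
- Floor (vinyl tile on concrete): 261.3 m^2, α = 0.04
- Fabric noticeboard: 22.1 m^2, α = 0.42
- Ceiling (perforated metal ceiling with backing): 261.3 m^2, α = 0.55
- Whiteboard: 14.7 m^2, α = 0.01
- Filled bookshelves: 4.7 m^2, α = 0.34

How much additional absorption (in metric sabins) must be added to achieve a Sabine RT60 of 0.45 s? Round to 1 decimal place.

Equivalent absorption area: A₁ = 838.3*0.39 + 261.3*0.04 + 22.1*0.42 + 261.3*0.55 + 14.7*0.01 + 4.7*0.34 = 492.131 m^2.
V = 3056.976 m³. Required absorption A₂ = 0.161 × 3056.976 / 0.45 = 1093.718 sabins.
Additional absorption ΔA = 1093.718 − 492.131 = 601.6 sabins.

601.6 sabins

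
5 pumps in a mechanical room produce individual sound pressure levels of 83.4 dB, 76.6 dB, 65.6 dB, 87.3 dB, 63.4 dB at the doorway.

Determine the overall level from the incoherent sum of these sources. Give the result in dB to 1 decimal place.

89.1 dB

Σ 10^(Lᵢ/10) = 8.073e+08.
L_total = 10·log₁₀(8.073e+08) = 89.1 dB.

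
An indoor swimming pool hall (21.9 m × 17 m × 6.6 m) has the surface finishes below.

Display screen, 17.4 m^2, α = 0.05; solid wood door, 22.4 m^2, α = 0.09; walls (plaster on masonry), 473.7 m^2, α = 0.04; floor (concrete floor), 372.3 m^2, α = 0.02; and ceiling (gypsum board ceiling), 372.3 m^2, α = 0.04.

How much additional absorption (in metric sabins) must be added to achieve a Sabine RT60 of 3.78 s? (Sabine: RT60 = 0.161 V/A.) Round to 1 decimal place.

60.5 sabins

Total absorption A₁ = 17.4*0.05 + 22.4*0.09 + 473.7*0.04 + 372.3*0.02 + 372.3*0.04
  = 0.870 + 2.016 + 18.948 + 7.446 + 14.892 = 44.172 m^2 sabins.
For T = 3.78 s, need A₂ = 0.161·V/T = 0.161·2457.18/3.78 = 104.658 sabins.
Additional absorption ΔA = 104.658 − 44.172 = 60.5 sabins.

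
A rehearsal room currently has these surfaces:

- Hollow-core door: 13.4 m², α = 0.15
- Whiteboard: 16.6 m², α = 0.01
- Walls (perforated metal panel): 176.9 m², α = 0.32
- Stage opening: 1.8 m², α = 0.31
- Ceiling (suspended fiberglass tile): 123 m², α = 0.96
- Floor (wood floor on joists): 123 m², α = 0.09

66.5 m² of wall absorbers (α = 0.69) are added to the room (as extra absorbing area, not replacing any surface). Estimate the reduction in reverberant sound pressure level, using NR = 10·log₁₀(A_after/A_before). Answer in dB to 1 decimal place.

Total absorption A_before = 13.4·0.15 + 16.6·0.01 + 176.9·0.32 + 1.8·0.31 + 123·0.96 + 123·0.09
  = 2.010 + 0.166 + 56.608 + 0.558 + 118.080 + 11.070 = 188.492 m² sabins.
Treatment contributes 66.5·0.69 = 45.885 sabins.
A_after = 188.492 + 45.885 = 234.377 sabins.
Reduction = 10 log₁₀(A_after/A_before) = 10 log₁₀(1.2434) = 0.9 dB.

0.9 dB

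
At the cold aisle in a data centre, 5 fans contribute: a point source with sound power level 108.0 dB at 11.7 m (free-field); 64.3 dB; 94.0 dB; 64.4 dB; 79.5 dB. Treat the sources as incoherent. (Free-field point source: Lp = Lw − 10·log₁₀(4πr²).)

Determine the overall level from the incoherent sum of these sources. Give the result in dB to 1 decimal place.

94.2 dB

Source at 11.7 m: Lp = 108.0 − 10·log₁₀(4π·11.7²) = 108.0 − 10·log₁₀(1720.210) = 75.6 dB.
Σ 10^(Lᵢ/10) = 2.643e+09.
Back to dB: 10·log₁₀ Σ = 94.2 dB.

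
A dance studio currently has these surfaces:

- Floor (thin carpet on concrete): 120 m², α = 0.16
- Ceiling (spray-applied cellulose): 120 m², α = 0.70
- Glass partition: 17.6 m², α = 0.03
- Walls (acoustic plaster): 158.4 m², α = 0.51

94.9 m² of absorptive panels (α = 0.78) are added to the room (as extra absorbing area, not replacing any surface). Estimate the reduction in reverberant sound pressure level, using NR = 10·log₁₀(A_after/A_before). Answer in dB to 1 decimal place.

1.5 dB

Total absorption A_before = 120·0.16 + 120·0.70 + 17.6·0.03 + 158.4·0.51
  = 19.200 + 84.000 + 0.528 + 80.784 = 184.512 m² sabins.
Added absorption = 94.9 × 0.78 = 74.022 sabins.
New total A_after = 258.534 sabins.
Reduction = 10 log₁₀(A_after/A_before) = 10 log₁₀(1.4012) = 1.5 dB.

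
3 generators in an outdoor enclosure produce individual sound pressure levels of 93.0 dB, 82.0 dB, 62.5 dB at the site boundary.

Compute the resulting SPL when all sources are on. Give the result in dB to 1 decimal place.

93.3 dB

Σ 10^(Lᵢ/10) = 2.156e+09.
Combined level = 10 log₁₀(2.156e+09) = 93.3 dB.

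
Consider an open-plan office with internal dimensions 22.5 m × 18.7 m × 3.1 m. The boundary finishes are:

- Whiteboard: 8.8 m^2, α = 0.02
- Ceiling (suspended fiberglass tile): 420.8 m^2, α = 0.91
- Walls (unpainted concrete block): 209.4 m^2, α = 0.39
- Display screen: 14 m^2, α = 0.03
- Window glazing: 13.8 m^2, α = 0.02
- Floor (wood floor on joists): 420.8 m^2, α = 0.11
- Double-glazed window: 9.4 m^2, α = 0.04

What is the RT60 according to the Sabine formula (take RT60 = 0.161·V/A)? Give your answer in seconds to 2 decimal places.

0.41 s

Summing Sᵢαᵢ: 0.176 + 382.928 + 81.666 + 0.420 + 0.276 + 46.288 + 0.376 → A = 512.130 sabins.
Volume V = 22.5 × 18.7 × 3.1 = 1304.325 m³.
Sabine: RT60 = 0.161 × 1304.325 / 512.130 = 0.41 s.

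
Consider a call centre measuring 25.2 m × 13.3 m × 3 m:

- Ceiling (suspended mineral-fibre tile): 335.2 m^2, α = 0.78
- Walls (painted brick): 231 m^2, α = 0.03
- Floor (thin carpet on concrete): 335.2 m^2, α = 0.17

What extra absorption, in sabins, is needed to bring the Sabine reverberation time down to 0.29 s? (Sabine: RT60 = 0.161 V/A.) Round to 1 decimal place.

Equivalent absorption area: A₁ = 335.2×0.78 + 231×0.03 + 335.2×0.17 = 325.370 m^2.
Target A₂ = 0.161·1005.48/0.29 = 558.215 sabins (V = 1005.48 m³).
Additional absorption ΔA = 558.215 − 325.370 = 232.8 sabins.

232.8 sabins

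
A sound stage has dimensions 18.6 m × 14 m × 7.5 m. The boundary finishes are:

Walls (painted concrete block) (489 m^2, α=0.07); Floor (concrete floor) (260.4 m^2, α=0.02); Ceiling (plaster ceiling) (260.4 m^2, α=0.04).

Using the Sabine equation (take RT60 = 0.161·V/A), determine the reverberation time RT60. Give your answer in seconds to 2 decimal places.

6.31 sec

Summing Sᵢαᵢ: 34.230 + 5.208 + 10.416 → A = 49.854 sabins.
Room volume: 1953 m³.
T = 0.161 V/A = 0.161·1953/49.854 = 6.31 s.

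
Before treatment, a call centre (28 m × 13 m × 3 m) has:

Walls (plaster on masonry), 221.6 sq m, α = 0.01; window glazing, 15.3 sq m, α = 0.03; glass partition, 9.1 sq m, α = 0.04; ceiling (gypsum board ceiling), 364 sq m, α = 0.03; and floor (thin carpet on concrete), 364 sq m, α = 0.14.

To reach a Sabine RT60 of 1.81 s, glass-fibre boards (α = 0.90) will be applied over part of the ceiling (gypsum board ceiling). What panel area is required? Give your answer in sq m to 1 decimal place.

37.0

Total absorption A₁ = 221.6*0.01 + 15.3*0.03 + 9.1*0.04 + 364*0.03 + 364*0.14
  = 2.216 + 0.459 + 0.364 + 10.920 + 50.960 = 64.919 sq m sabins.
Required A₂ = 0.161·1092/1.81 = 97.134 sabins.
Absorption to add: 97.134 − 64.919 = 32.215 sabins.
Each sq m of panel replacing the ceiling (gypsum board ceiling) adds (0.90 − 0.03) = 0.87 sabins.
Area = ΔA/Δα = 32.215/0.87 = 37.0 sq m.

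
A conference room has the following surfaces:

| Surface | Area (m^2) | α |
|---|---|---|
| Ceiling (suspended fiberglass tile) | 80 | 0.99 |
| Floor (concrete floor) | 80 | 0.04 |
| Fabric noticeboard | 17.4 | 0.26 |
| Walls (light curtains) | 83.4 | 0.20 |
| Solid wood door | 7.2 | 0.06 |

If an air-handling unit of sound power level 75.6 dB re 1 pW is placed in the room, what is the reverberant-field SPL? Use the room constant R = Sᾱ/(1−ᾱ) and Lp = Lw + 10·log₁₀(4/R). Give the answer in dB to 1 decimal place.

Σ(Sᵢαᵢ) = 80·0.99 + 80·0.04 + 17.4·0.26 + 83.4·0.20 + 7.2·0.06 = 104.036; total area S = 268.0 m^2.
ᾱ = 104.036/268.0 = 0.3882; R = Sᾱ/(1−ᾱ) = 104.036/(1−0.3882) = 170.049 m^2.
Lp = 75.6 + 10·log₁₀(4/170.049) = 75.6 + (-16.29) = 59.3 dB.

59.3 dB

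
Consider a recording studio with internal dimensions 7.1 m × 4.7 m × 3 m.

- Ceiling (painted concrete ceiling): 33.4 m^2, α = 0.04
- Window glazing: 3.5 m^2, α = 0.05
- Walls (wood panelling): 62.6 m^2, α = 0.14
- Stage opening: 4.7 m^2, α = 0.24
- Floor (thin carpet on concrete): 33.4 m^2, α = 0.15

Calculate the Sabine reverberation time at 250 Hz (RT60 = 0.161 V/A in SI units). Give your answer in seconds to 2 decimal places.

0.98 s

Equivalent absorption area: A = 33.4·0.04 + 3.5·0.05 + 62.6·0.14 + 4.7·0.24 + 33.4·0.15 = 16.413 m^2.
Room volume: 100.11 m³.
Sabine: RT60 = 0.161 × 100.11 / 16.413 = 0.98 s.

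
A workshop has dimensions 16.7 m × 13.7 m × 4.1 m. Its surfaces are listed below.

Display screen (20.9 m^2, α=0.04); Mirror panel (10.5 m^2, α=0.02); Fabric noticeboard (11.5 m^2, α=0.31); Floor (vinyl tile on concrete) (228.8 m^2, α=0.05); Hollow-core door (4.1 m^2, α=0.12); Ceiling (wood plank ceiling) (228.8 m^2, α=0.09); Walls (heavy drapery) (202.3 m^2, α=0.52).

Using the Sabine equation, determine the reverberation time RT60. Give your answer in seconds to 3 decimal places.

1.061 seconds

A = Σ Sᵢαᵢ = 20.9*0.04 + 10.5*0.02 + 11.5*0.31 + 228.8*0.05 + 4.1*0.12 + 228.8*0.09 + 202.3*0.52 = 142.331 sabins.
Room volume: 938.039 m³.
Sabine: RT60 = 0.161 × 938.039 / 142.331 = 1.061 s.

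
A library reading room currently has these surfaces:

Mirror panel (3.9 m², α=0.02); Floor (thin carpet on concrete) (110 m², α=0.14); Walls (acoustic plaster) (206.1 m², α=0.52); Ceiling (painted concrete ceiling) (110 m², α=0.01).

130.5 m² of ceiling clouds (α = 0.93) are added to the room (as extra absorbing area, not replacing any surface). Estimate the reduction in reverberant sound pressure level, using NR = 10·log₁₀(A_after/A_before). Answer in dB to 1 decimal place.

3.0 dB

Equivalent absorption area: A_before = 3.9×0.02 + 110×0.14 + 206.1×0.52 + 110×0.01 = 123.750 m².
Treatment contributes 130.5·0.93 = 121.365 sabins.
New total A_after = 245.115 sabins.
Reduction = 10 log₁₀(A_after/A_before) = 10 log₁₀(1.9807) = 3.0 dB.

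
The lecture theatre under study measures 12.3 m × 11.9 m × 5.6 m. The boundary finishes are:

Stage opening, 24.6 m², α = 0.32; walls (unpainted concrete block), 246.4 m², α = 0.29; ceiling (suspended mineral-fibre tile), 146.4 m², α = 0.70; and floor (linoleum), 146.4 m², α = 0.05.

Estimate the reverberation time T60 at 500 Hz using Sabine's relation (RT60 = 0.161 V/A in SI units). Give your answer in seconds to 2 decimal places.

A = Σ Sᵢαᵢ = 24.6*0.32 + 246.4*0.29 + 146.4*0.70 + 146.4*0.05 = 189.128 sabins.
Volume V = 12.3 × 11.9 × 5.6 = 819.672 m³.
Sabine: RT60 = 0.161 × 819.672 / 189.128 = 0.70 s.

0.70 s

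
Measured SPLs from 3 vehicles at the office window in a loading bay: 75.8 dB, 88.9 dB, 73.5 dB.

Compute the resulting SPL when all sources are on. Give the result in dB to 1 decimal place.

Σ 10^(Lᵢ/10) = 8.367e+08.
Back to dB: 10·log₁₀ Σ = 89.2 dB.

89.2 dB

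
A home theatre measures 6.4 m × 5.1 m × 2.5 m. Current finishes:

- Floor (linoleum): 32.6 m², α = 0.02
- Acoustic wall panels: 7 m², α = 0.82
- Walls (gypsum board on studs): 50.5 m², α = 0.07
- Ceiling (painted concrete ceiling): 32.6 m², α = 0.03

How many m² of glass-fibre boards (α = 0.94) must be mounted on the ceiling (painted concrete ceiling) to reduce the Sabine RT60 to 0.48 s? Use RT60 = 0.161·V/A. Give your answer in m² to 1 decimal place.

A₁ = Σ Sᵢαᵢ = 32.6*0.02 + 7*0.82 + 50.5*0.07 + 32.6*0.03 = 10.905 sabins.
Required A₂ = 0.161·81.6/0.48 = 27.370 sabins.
ΔA needed = 27.370 − 10.905 = 16.465 sabins.
Net gain per m²: Δα = 0.94 − 0.03 = 0.91.
Area = ΔA/Δα = 16.465/0.91 = 18.1 m².

18.1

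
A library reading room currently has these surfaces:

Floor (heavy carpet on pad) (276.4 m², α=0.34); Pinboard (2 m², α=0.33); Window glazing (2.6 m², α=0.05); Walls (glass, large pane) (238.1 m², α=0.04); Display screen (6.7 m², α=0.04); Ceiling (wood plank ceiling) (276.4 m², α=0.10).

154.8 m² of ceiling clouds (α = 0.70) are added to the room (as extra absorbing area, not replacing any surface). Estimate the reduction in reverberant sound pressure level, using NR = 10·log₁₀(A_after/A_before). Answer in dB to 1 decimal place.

2.6 dB

Equivalent absorption area: A_before = 276.4×0.34 + 2×0.33 + 2.6×0.05 + 238.1×0.04 + 6.7×0.04 + 276.4×0.10 = 132.198 m².
Added absorption = 154.8 × 0.70 = 108.360 sabins.
A_after = 132.198 + 108.360 = 240.558 sabins.
NR = 10·log₁₀(240.558/132.198) = 2.6 dB.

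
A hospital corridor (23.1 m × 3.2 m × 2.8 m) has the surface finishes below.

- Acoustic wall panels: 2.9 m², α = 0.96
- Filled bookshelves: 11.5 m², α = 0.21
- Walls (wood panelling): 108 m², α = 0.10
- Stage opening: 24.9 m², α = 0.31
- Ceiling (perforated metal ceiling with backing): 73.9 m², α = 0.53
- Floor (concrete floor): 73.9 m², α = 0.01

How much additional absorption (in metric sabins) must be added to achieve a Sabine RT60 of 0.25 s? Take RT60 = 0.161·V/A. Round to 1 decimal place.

Equivalent absorption area: A₁ = 2.9×0.96 + 11.5×0.21 + 108×0.10 + 24.9×0.31 + 73.9×0.53 + 73.9×0.01 = 63.624 m².
Target A₂ = 0.161·206.976/0.25 = 133.293 sabins (V = 206.976 m³).
Additional absorption ΔA = 133.293 − 63.624 = 69.7 sabins.

69.7 sabins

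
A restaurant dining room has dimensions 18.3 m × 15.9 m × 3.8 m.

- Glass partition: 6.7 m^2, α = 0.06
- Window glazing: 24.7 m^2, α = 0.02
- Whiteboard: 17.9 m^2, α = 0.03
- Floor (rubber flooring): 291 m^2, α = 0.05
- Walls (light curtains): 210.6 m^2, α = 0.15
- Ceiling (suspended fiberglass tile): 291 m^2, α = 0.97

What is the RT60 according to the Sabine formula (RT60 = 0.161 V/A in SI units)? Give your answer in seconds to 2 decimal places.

Summing Sᵢαᵢ: 0.402 + 0.494 + 0.537 + 14.550 + 31.590 + 282.270 → A = 329.843 sabins.
Volume V = 18.3 × 15.9 × 3.8 = 1105.686 m³.
RT60 = 0.161 · V / A = 0.161 × 1105.686 / 329.843 = 0.54 s.

0.54 seconds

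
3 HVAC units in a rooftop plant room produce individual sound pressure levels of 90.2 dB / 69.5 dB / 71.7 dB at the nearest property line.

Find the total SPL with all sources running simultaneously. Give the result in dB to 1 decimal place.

Σ 10^(Lᵢ/10) = 1.071e+09.
L_total = 10·log₁₀(1.071e+09) = 90.3 dB.

90.3 dB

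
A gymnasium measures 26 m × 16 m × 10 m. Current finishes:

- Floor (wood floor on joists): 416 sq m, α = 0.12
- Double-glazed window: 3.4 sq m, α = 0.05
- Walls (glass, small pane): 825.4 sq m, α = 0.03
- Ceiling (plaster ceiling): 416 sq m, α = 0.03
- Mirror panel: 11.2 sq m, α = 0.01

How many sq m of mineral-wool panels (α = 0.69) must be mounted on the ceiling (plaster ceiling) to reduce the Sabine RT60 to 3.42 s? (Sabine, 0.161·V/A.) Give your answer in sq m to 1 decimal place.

Total absorption A₁ = 416×0.12 + 3.4×0.05 + 825.4×0.03 + 416×0.03 + 11.2×0.01
  = 49.920 + 0.170 + 24.762 + 12.480 + 0.112 = 87.444 sq m sabins.
V = 4160 m³. Target absorption A₂ = 0.161 × 4160 / 3.42 = 195.836 sabins.
Absorption to add: 195.836 − 87.444 = 108.392 sabins.
Net gain per sq m: Δα = 0.69 − 0.03 = 0.66.
Area = ΔA/Δα = 108.392/0.66 = 164.2 sq m.

164.2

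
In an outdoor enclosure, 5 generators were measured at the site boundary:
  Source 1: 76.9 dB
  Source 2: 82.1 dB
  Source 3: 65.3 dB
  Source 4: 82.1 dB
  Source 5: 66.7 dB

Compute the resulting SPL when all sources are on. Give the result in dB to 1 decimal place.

85.8 dB

Σ 10^(Lᵢ/10) = 3.814e+08.
Back to dB: 10·log₁₀ Σ = 85.8 dB.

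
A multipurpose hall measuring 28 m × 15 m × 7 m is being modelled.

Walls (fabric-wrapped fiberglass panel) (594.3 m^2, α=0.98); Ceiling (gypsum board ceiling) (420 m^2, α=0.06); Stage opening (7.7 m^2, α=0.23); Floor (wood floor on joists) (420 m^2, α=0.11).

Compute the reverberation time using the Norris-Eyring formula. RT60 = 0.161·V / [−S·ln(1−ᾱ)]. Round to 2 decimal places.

Total surface area S = 594.3 + 420 + 7.7 + 420 = 1442.0 m^2.
Absorption A = 594.3·0.98 + 420·0.06 + 7.7·0.23 + 420·0.11 = 655.585 sabins.
Mean coefficient ᾱ = A/S = 0.4546.
−S·ln(1−ᾱ) = −1442.0 × ln(1 − 0.4546) = 874.192.
V = 28 × 15 × 7 = 2940 m³.
T = 0.161·V/[−S·ln(1−ᾱ)] = 0.161·2940/874.192 = 0.54 s.

0.54 sec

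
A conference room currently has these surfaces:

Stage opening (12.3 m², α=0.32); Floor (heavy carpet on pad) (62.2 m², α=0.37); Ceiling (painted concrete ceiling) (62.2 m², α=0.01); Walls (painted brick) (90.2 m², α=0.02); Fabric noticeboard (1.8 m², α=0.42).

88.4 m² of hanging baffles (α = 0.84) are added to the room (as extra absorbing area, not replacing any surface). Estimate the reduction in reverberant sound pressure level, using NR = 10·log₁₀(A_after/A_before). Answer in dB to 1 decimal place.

5.4 dB

Total absorption A_before = 12.3·0.32 + 62.2·0.37 + 62.2·0.01 + 90.2·0.02 + 1.8·0.42
  = 3.936 + 23.014 + 0.622 + 1.804 + 0.756 = 30.132 m² sabins.
Added absorption = 88.4 × 0.84 = 74.256 sabins.
New total A_after = 104.388 sabins.
NR = 10·log₁₀(104.388/30.132) = 5.4 dB.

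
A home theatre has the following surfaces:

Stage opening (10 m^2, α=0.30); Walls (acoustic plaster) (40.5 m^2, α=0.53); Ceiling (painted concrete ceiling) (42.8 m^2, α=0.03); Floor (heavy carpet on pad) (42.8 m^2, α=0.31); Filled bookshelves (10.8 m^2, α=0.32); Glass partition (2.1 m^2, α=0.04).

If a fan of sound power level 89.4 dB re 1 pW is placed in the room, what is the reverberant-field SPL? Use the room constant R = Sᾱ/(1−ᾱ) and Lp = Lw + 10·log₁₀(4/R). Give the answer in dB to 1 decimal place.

A = 42.557 sabins; S = 149.0 m^2.
ᾱ = 42.557/149.0 = 0.2856; R = Sᾱ/(1−ᾱ) = 42.557/(1−0.2856) = 59.570 m^2.
Lp = 89.4 + 10·log₁₀(4/59.570) = 89.4 + (-11.73) = 77.7 dB.

77.7 dB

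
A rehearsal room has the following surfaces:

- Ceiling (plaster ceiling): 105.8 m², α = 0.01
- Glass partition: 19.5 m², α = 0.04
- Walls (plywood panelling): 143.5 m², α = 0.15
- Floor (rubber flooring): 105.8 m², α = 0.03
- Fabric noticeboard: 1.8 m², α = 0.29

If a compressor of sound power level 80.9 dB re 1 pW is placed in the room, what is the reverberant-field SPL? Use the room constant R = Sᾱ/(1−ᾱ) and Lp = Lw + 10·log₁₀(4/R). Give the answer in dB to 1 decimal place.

72.3 dB

A = 27.059 sabins; S = 376.4 m².
ᾱ = 0.0719, so room constant R = A/(1−ᾱ) = 29.155 m².
Lp = Lw + 10 log₁₀(4/R) = 80.9 -8.63 = 72.3 dB.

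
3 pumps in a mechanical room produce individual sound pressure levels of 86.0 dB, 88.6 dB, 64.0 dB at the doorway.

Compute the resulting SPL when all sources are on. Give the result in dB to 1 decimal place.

Σ 10^(Lᵢ/10) = 1.125e+09.
Combined level = 10 log₁₀(1.125e+09) = 90.5 dB.

90.5 dB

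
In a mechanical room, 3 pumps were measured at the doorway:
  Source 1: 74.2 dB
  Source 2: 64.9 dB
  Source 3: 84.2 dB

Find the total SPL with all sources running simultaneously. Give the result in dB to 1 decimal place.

Converting to relative power and adding: 10^(74.2/10) + 10^(64.9/10) + 10^(84.2/10) = 2.924e+08.
L_total = 10·log₁₀(2.924e+08) = 84.7 dB.

84.7 dB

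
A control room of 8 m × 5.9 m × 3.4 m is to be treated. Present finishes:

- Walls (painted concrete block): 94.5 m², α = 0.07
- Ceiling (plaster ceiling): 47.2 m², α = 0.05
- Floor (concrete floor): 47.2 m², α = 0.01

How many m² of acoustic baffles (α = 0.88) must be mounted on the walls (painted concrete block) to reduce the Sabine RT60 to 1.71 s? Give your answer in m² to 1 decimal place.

7.0

Equivalent absorption area: A₁ = 94.5·0.07 + 47.2·0.05 + 47.2·0.01 = 9.447 m².
V = 160.48 m³. Target absorption A₂ = 0.161 × 160.48 / 1.71 = 15.110 sabins.
ΔA needed = 15.110 − 9.447 = 5.663 sabins.
Net gain per m²: Δα = 0.88 − 0.07 = 0.81.
Area = ΔA/Δα = 5.663/0.81 = 7.0 m².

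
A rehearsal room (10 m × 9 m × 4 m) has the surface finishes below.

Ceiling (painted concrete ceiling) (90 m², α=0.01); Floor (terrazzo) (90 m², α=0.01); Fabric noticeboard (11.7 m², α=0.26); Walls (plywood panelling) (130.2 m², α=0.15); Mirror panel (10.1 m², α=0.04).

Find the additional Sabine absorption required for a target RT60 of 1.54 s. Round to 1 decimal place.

12.9 sabins

A₁ = Σ Sᵢαᵢ = 90×0.01 + 90×0.01 + 11.7×0.26 + 130.2×0.15 + 10.1×0.04 = 24.776 sabins.
For T = 1.54 s, need A₂ = 0.161·V/T = 0.161·360/1.54 = 37.636 sabins.
Additional absorption ΔA = 37.636 − 24.776 = 12.9 sabins.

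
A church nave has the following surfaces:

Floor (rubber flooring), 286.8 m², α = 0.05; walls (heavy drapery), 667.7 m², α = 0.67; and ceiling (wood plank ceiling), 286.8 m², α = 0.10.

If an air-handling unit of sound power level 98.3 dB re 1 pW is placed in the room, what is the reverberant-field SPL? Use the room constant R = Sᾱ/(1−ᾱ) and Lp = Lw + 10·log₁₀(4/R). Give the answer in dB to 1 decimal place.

A = 490.379 sabins; S = 1241.3 m².
ᾱ = 490.379/1241.3 = 0.3951; R = Sᾱ/(1−ᾱ) = 490.379/(1−0.3951) = 810.678 m².
Lp = Lw + 10 log₁₀(4/R) = 98.3 -23.07 = 75.2 dB.

75.2 dB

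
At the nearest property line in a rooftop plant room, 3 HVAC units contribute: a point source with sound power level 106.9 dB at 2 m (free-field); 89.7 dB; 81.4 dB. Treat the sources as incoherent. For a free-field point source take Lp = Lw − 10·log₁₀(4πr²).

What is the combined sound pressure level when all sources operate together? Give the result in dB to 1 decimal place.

Source at 2 m: Lp = 106.9 − 10·log₁₀(4π·2²) = 106.9 − 10·log₁₀(50.265) = 89.9 dB.
Σ 10^(Lᵢ/10) = 2.049e+09.
Combined level = 10 log₁₀(2.049e+09) = 93.1 dB.

93.1 dB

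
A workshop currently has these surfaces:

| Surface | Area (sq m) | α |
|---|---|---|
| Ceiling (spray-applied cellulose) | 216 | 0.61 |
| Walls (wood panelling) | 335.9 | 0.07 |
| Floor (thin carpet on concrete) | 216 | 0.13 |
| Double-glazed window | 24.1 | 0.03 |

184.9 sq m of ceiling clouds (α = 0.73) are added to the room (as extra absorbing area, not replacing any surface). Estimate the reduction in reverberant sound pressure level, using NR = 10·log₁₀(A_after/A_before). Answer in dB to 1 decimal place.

2.4 dB

Total absorption A_before = 216*0.61 + 335.9*0.07 + 216*0.13 + 24.1*0.03
  = 131.760 + 23.513 + 28.080 + 0.723 = 184.076 sq m sabins.
Treatment contributes 184.9·0.73 = 134.977 sabins.
A_after = 184.076 + 134.977 = 319.053 sabins.
NR = 10·log₁₀(319.053/184.076) = 2.4 dB.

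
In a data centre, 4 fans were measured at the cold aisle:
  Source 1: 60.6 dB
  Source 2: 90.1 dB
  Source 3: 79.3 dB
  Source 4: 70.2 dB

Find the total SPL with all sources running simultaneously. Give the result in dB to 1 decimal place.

90.5 dB

Σ 10^(Lᵢ/10) = 1.12e+09.
Combined level = 10 log₁₀(1.12e+09) = 90.5 dB.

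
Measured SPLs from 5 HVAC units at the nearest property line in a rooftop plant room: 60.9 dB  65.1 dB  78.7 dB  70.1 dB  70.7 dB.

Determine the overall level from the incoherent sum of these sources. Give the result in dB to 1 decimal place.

Converting to relative power and adding: 10^(60.9/10) + 10^(65.1/10) + 10^(78.7/10) + 10^(70.1/10) + 10^(70.7/10) = 1.006e+08.
Back to dB: 10·log₁₀ Σ = 80.0 dB.

80.0 dB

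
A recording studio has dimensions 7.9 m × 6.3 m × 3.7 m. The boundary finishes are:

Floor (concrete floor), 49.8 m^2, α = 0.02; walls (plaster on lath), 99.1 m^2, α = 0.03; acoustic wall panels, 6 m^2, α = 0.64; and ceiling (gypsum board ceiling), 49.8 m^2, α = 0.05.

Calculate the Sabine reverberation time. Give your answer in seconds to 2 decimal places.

2.88 seconds

Total absorption A = 49.8×0.02 + 99.1×0.03 + 6×0.64 + 49.8×0.05
  = 0.996 + 2.973 + 3.840 + 2.490 = 10.299 m^2 sabins.
Room volume: 184.149 m³.
RT60 = 0.161 · V / A = 0.161 × 184.149 / 10.299 = 2.88 s.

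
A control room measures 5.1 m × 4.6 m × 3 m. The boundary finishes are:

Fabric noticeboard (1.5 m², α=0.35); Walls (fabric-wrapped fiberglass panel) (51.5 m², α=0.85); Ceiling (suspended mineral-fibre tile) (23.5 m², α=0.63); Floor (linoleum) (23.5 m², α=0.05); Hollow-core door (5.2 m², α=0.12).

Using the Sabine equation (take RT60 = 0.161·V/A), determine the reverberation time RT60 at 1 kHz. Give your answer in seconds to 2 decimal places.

0.19 s

Summing Sᵢαᵢ: 0.525 + 43.775 + 14.805 + 1.175 + 0.624 → A = 60.904 sabins.
V = 5.1·4.6·3 = 70.38 m³.
Sabine: RT60 = 0.161 × 70.38 / 60.904 = 0.19 s.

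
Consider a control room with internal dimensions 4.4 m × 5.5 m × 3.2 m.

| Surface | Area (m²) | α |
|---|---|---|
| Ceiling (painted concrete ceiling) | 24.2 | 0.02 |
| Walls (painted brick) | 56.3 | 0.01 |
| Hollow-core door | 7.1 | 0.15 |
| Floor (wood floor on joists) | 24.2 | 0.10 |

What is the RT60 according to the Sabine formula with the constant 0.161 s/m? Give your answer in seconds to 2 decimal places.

A = Σ Sᵢαᵢ = 24.2*0.02 + 56.3*0.01 + 7.1*0.15 + 24.2*0.10 = 4.532 sabins.
V = 4.4·5.5·3.2 = 77.44 m³.
RT60 = 0.161 · V / A = 0.161 × 77.44 / 4.532 = 2.75 s.

2.75 s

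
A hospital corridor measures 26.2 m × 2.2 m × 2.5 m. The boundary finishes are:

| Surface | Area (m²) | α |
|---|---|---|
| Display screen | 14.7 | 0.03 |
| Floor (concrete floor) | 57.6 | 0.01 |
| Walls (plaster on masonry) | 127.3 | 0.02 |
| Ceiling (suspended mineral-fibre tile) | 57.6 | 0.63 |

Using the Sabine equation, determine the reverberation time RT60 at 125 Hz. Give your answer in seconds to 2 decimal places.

Total absorption A = 14.7·0.03 + 57.6·0.01 + 127.3·0.02 + 57.6·0.63
  = 0.441 + 0.576 + 2.546 + 36.288 = 39.851 m² sabins.
Room volume: 144.1 m³.
Sabine: RT60 = 0.161 × 144.1 / 39.851 = 0.58 s.

0.58 seconds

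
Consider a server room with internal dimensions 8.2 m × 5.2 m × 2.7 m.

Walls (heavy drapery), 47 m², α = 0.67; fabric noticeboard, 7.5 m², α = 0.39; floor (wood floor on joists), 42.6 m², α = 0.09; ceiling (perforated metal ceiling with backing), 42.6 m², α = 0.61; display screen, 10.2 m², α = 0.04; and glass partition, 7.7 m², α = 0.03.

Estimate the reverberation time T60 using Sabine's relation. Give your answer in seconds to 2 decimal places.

0.29 sec

Equivalent absorption area: A = 47×0.67 + 7.5×0.39 + 42.6×0.09 + 42.6×0.61 + 10.2×0.04 + 7.7×0.03 = 64.874 m².
V = 8.2·5.2·2.7 = 115.128 m³.
Sabine: RT60 = 0.161 × 115.128 / 64.874 = 0.29 s.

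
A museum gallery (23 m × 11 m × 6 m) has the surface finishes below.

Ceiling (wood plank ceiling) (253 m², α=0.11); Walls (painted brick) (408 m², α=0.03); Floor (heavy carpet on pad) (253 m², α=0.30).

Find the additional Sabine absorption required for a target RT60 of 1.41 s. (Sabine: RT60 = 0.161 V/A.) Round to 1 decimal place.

57.4 sabins

A₁ = Σ Sᵢαᵢ = 253*0.11 + 408*0.03 + 253*0.30 = 115.970 sabins.
Target A₂ = 0.161·1518/1.41 = 173.332 sabins (V = 1518 m³).
ΔA = A₂ − A₁ = 173.332 − 115.970 = 57.4 sabins.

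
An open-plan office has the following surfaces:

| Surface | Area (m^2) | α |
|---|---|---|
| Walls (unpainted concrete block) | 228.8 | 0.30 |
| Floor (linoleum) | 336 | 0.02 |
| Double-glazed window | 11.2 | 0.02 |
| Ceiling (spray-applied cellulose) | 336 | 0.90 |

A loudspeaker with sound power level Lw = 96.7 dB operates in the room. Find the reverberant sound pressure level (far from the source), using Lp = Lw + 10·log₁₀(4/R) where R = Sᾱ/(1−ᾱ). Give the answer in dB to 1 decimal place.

74.6 dB

A = 377.984 sabins; S = 912.0 m^2.
ᾱ = 0.4145, so room constant R = A/(1−ᾱ) = 645.575 m^2.
Lp = 96.7 + 10·log₁₀(4/645.575) = 96.7 + (-22.08) = 74.6 dB.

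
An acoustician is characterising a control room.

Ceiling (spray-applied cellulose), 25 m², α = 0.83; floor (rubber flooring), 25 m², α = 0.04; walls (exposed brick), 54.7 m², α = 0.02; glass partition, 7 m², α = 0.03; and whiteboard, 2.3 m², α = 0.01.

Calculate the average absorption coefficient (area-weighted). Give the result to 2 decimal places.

0.20

Total surface area S = 114.0 m².
Σ(Sᵢαᵢ) = 25·0.83 + 25·0.04 + 54.7·0.02 + 7·0.03 + 2.3·0.01 = 23.077.
ᾱ = A/S = 0.20.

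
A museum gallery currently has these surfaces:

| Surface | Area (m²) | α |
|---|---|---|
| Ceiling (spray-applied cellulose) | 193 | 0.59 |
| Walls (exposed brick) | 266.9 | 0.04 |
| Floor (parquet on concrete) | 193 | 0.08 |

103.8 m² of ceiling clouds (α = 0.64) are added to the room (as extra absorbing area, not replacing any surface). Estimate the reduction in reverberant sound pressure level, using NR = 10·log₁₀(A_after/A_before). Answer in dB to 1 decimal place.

1.7 dB

A_before = Σ Sᵢαᵢ = 193·0.59 + 266.9·0.04 + 193·0.08 = 139.986 sabins.
Treatment contributes 103.8·0.64 = 66.432 sabins.
A_after = 139.986 + 66.432 = 206.418 sabins.
Reduction = 10 log₁₀(A_after/A_before) = 10 log₁₀(1.4746) = 1.7 dB.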